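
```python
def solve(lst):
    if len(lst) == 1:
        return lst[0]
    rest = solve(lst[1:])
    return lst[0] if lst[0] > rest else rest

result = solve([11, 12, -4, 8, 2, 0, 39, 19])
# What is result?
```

Recursive max over [11, 12, -4, 8, 2, 0, 39, 19] = 39

Answer: 39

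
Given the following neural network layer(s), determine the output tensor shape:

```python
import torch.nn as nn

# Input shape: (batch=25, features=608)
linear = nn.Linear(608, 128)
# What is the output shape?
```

Input: (25, 608) -> Output: (25, 128)

Answer: (25, 128)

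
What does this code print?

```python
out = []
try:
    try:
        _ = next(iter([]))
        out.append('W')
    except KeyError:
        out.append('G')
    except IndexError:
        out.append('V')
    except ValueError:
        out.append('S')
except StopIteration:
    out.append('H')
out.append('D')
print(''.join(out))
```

Execution trace: 'H' (outer except StopIteration) → 'D' (after the try/except). Output: HD

Answer: HD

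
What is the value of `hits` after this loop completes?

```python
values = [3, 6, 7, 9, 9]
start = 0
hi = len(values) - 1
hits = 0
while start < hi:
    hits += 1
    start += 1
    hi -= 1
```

Iterations until pointers meet (list length 5)
`hits` takes the values: 0 → 1 → 2

Answer: 2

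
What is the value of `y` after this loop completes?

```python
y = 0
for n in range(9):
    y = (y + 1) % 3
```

Increment mod 3, 9 times = 0
`y` takes the values: 0 → 1 → 2 → 0 → 1 → 2 → 0 → 1 → 2 → 0

Answer: 0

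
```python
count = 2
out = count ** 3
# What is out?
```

Trace:
`count = 2` → count = 2
`out = count ** 3` → out = 8
So out = 8

Answer: 8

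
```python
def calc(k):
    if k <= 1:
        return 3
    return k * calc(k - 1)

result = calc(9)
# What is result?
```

calc(9) = 9 * 8 * 7 * 6 * 5 * 4 * 3 * 2 * 3 = 1088640

Answer: 1088640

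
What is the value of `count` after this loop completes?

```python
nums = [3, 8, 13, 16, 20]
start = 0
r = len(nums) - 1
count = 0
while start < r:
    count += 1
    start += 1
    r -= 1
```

Iterations until pointers meet (list length 5)
`count` takes the values: 0 → 1 → 2

Answer: 2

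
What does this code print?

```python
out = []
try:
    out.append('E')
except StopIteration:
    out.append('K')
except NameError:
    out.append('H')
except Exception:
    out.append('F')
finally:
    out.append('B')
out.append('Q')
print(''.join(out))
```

Execution trace: 'E' (try body, no exception) → 'B' (finally) → 'Q' (after the try/except). Output: EBQ

Answer: EBQ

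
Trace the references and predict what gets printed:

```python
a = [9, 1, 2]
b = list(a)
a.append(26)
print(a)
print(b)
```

Key concept: list() constructor creates copy.
Step by step:
`a = [9, 1, 2]` → a = [9, 1, 2]
`b = list(a)` → b = [9, 1, 2]
`a.append(26)` → a = [9, 1, 2, 26]
`print(a)` → prints [9, 1, 2, 26]
`print(b)` → prints [9, 1, 2]

Answer:
[9, 1, 2, 26]
[9, 1, 2]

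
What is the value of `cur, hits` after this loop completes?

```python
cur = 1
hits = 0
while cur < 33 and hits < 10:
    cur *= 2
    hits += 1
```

Double until >= 33 or 10 iterations
`cur, hits` takes the values: (1, 0) → (2, 0) → (2, 1) → (4, 1) → (4, 2) → (8, 2) → (8, 3) → (16, 3) → (16, 4) → (32, 4) → (32, 5) → (64, 5) → (64, 6)

Answer: 64, 6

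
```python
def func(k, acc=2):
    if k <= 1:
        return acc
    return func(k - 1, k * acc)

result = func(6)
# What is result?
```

Accumulator trace (n, acc): (6, 2) -> (5, 12) -> (4, 60) -> (3, 240) -> (2, 720) -> (1, 1440) -> return 1440

Answer: 1440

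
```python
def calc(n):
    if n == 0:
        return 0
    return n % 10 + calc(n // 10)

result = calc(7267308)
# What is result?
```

Sum of digits of 7267308: 8 + 0 + 3 + 7 + 6 + 2 + 7 = 33

Answer: 33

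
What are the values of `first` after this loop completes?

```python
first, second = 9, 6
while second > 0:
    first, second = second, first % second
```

GCD of 9 and 6
`first` takes the values: 9 → 6 → 3

Answer: 3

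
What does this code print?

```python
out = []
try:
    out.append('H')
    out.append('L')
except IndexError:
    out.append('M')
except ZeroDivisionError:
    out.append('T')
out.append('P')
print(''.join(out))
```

Execution trace: 'H' (try body) → 'L' (try body, no exception) → 'P' (after the try/except). Output: HLP

Answer: HLP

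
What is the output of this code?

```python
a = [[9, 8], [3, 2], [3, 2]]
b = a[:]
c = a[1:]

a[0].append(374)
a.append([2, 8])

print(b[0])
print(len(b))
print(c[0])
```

Key concept: slice with nested mutation.
Step by step:
`a = [[9, 8], [3, 2], [3, 2]]` → a = [[9, 8], [3, 2], [3, 2]]
`b = a[:]` → b = [[9, 8], [3, 2], [3, 2]]
`c = a[1:]` → c = [[3, 2], [3, 2]]
`a[0].append(374)` → a = [[9, 8, 374], [3, 2], [3, 2]]; b = [[9, 8, 374], [3, 2], [3, 2]]
`a.append([2, 8])` → a = [[9, 8, 374], [3, 2], [3, 2], [2, 8]]
`print(b[0])` → prints [9, 8, 374]
`print(len(b))` → prints 3
`print(c[0])` → prints [3, 2]

Answer:
[9, 8, 374]
3
[3, 2]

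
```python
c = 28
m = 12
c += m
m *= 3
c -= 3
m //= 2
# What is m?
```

Trace:
`c = 28` → c = 28
`m = 12` → m = 12
`c += m` → c = 40
`m *= 3` → m = 36
`c -= 3` → c = 37
`m //= 2` → m = 18
So m = 18

Answer: 18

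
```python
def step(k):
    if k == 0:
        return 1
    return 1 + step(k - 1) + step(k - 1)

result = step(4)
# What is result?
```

step(k) = 1 + 2·step(k-1), step(0)=1. Closed form: (1+1)·2^4 - 1 = 31.

Answer: 31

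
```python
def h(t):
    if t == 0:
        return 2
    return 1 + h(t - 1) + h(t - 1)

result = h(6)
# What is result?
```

h(t) = 1 + 2·h(t-1), h(0)=2. Closed form: (2+1)·2^6 - 1 = 191.

Answer: 191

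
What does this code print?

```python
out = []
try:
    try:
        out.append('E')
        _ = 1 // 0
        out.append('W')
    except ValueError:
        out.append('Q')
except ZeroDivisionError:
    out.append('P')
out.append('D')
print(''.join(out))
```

Execution trace: 'E' (try body) → 'P' (outer except ZeroDivisionError) → 'D' (after the try/except). Output: EPD

Answer: EPD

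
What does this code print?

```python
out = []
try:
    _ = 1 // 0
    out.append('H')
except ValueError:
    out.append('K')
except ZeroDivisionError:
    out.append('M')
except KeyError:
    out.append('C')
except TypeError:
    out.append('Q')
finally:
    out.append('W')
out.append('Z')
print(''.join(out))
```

Execution trace: 'M' (except ZeroDivisionError) → 'W' (finally) → 'Z' (after the try/except). Output: MWZ

Answer: MWZ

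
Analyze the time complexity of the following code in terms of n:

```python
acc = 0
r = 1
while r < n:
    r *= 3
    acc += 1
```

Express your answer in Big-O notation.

Each loop level contributes: log n. Multiplying the contributions gives O(log n).

Answer: O(log n)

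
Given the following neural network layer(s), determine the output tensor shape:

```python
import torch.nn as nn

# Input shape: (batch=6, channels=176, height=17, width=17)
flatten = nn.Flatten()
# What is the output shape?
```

Input: (6, 176, 17, 17) -> Output: (6, 50864)

Answer: (6, 50864)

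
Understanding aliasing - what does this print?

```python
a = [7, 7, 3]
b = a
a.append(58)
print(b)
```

Key concept: basic list aliasing.
Step by step:
`a = [7, 7, 3]` → a = [7, 7, 3]
`b = a` → b = [7, 7, 3] (same object as a)
`a.append(58)` → a = [7, 7, 3, 58] (same object as b); b = [7, 7, 3, 58] (same object as a)
`print(b)` → prints [7, 7, 3, 58]

Answer: [7, 7, 3, 58]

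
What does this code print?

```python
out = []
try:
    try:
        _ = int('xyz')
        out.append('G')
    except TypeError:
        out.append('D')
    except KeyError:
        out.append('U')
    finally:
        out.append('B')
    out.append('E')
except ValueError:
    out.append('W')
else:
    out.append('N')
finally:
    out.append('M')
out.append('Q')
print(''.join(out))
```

Execution trace: 'B' (inner finally) → 'W' (except ValueError) → 'M' (finally) → 'Q' (after the try/except). Output: BWMQ

Answer: BWMQ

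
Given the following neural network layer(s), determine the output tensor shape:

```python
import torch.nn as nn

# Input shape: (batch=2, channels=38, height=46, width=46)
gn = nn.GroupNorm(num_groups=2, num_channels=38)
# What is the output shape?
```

Input: (2, 38, 46, 46) -> Output: (2, 38, 46, 46)

Answer: (2, 38, 46, 46)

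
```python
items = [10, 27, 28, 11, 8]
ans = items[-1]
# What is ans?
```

Trace:
`items = [10, 27, 28, 11, 8]` → items = [10, 27, 28, 11, 8]
`ans = items[-1]` → ans = 8
So ans = 8

Answer: 8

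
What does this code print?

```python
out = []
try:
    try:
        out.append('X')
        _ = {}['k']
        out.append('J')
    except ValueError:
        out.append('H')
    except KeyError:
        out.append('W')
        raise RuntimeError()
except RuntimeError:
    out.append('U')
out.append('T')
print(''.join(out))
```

Execution trace: 'X' (inner try body) → 'W' (inner except KeyError) → 'U' (outer except RuntimeError) → 'T' (after the try/except). Output: XWUT

Answer: XWUT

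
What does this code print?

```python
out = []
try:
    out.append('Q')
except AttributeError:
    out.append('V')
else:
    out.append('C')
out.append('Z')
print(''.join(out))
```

Execution trace: 'Q' (try body, no exception) → 'C' (else) → 'Z' (after the try/except). Output: QCZ

Answer: QCZ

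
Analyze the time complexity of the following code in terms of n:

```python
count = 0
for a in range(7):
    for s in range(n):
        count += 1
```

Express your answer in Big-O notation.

Each loop level contributes: 1 × n. Multiplying the contributions gives O(n).

Answer: O(n)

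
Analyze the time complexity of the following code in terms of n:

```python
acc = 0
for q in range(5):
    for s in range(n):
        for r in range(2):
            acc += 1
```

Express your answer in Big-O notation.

Each loop level contributes: 1 × n × 1. Multiplying the contributions gives O(n).

Answer: O(n)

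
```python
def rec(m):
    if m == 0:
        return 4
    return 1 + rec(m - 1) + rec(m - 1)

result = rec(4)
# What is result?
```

rec(m) = 1 + 2·rec(m-1), rec(0)=4. Closed form: (4+1)·2^4 - 1 = 79.

Answer: 79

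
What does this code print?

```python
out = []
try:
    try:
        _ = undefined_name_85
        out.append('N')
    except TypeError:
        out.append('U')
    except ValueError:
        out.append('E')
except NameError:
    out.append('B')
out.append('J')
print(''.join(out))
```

Execution trace: 'B' (outer except NameError) → 'J' (after the try/except). Output: BJ

Answer: BJ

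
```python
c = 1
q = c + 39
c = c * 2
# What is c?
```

Trace:
`c = 1` → c = 1
`q = c + 39` → q = 40
`c = c * 2` → c = 2
So c = 2

Answer: 2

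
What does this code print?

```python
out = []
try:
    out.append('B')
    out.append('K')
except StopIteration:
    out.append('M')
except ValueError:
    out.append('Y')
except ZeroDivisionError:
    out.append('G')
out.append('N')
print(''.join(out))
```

Execution trace: 'B' (try body) → 'K' (try body, no exception) → 'N' (after the try/except). Output: BKN

Answer: BKN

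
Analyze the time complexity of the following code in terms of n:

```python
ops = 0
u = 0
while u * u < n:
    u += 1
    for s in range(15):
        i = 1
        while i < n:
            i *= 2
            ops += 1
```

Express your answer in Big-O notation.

Each loop level contributes: √n × 1 × log n. Multiplying the contributions gives O(√n log n).

Answer: O(√n log n)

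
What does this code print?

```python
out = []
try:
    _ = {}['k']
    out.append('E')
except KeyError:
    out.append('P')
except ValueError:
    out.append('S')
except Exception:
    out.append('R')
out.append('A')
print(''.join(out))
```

Execution trace: 'P' (except KeyError) → 'A' (after the try/except). Output: PA

Answer: PA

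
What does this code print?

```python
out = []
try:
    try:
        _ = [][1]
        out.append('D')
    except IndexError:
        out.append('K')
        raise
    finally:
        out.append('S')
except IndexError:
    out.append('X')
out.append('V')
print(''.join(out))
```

Execution trace: 'K' (inner except IndexError) → 'S' (inner finally) → 'X' (outer except IndexError) → 'V' (after the try/except). Output: KSXV

Answer: KSXV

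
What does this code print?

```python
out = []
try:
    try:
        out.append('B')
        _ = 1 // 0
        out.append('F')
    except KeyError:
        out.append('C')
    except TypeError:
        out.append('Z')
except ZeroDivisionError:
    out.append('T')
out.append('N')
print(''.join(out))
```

Execution trace: 'B' (inner try body) → 'T' (outer except ZeroDivisionError) → 'N' (after the try/except). Output: BTN

Answer: BTN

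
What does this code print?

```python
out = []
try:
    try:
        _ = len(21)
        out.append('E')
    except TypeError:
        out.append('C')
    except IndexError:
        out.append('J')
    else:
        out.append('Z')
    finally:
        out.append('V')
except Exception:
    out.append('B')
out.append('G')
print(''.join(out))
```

Execution trace: 'C' (inner except TypeError) → 'V' (inner finally) → 'G' (after the try/except). Output: CVG

Answer: CVG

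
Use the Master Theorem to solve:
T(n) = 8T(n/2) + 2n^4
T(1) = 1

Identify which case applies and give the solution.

a=8, b=2, f(n)=2n^4. log_2(8) = 3. Since c=4 > 3 and the regularity condition holds (8(n/2)^4 = (8/2^4)n^4 with 8/2^4 < 1), Case 3 applies: T(n) = Θ(f(n)) = O(n^4).

Answer: O(n^4) - Case 3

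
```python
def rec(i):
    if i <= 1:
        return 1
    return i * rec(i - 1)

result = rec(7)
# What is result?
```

rec(7) = 7 * 6 * 5 * 4 * 3 * 2 * 1 = 5040

Answer: 5040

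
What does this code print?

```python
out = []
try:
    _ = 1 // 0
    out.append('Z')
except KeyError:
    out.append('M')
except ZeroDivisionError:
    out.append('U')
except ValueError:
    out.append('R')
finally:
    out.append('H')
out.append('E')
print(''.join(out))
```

Execution trace: 'U' (except ZeroDivisionError) → 'H' (finally) → 'E' (after the try/except). Output: UHE

Answer: UHE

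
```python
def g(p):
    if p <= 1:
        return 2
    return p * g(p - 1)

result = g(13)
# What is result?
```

g(13) = 13 * 12 * 11 * 10 * 9 * 8 * 7 * 6 * 5 * 4 * 3 * 2 * 2 = 12454041600

Answer: 12454041600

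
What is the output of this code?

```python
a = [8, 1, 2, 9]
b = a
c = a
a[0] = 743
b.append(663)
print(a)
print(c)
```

Key concept: multiple aliases.
Step by step:
`a = [8, 1, 2, 9]` → a = [8, 1, 2, 9]
`b = a` → b = [8, 1, 2, 9] (same object as a)
`c = a` → c = [8, 1, 2, 9] (same object as a, b)
`a[0] = 743` → a = [743, 1, 2, 9] (same object as b, c); b = [743, 1, 2, 9] (same object as a, c); c = [743, 1, 2, 9] (same object as a, b)
`b.append(663)` → a = [743, 1, 2, 9, 663] (same object as b, c); b = [743, 1, 2, 9, 663] (same object as a, c); c = [743, 1, 2, 9, 663] (same object as a, b)
`print(a)` → prints [743, 1, 2, 9, 663]
`print(c)` → prints [743, 1, 2, 9, 663]

Answer:
[743, 1, 2, 9, 663]
[743, 1, 2, 9, 663]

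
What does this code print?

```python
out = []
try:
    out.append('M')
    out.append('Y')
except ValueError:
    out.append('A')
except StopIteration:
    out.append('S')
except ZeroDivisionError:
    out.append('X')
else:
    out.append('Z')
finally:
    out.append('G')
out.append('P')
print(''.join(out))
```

Execution trace: 'M' (try body) → 'Y' (try body, no exception) → 'Z' (else) → 'G' (finally) → 'P' (after the try/except). Output: MYZGP

Answer: MYZGP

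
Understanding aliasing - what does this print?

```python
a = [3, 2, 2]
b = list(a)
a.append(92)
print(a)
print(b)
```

Key concept: list() constructor creates copy.
Step by step:
`a = [3, 2, 2]` → a = [3, 2, 2]
`b = list(a)` → b = [3, 2, 2]
`a.append(92)` → a = [3, 2, 2, 92]
`print(a)` → prints [3, 2, 2, 92]
`print(b)` → prints [3, 2, 2]

Answer:
[3, 2, 2, 92]
[3, 2, 2]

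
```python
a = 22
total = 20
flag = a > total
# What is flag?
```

Trace:
`a = 22` → a = 22
`total = 20` → total = 20
`flag = a > total` → flag = True
So flag = True

Answer: True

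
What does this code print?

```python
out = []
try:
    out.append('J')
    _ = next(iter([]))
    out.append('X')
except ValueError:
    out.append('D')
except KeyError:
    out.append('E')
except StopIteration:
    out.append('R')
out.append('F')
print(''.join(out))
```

Execution trace: 'J' (try body) → 'R' (except StopIteration) → 'F' (after the try/except). Output: JRF

Answer: JRF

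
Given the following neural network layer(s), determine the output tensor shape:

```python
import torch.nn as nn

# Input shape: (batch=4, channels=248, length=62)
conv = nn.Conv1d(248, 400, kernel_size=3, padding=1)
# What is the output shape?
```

Input: (4, 248, 62) -> Output: (4, 400, 62)

Answer: (4, 400, 62)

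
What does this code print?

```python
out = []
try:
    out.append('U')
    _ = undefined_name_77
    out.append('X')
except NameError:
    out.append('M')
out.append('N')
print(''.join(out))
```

Execution trace: 'U' (try body) → 'M' (except NameError) → 'N' (after the try/except). Output: UMN

Answer: UMN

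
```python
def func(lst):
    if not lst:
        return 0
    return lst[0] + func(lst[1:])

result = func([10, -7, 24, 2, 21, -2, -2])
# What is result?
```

10 + (-7) + 24 + 2 + 21 + (-2) + (-2) + 0 = 46

Answer: 46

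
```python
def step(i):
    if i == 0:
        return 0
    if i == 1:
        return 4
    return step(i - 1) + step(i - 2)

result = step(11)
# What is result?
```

Build up from base cases: step(0)=0, step(1)=4, step(2)=4, step(3)=8, step(4)=12, step(5)=20, step(6)=32, ..., step(11)=356

Answer: 356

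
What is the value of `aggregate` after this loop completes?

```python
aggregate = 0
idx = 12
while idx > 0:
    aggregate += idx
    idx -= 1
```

Sum 12 down to 1
`aggregate` takes the values: 0 → 12 → 23 → 33 → 42 → 50 → 57 → 63 → 68 → 72 → 75 → 77 → 78

Answer: 78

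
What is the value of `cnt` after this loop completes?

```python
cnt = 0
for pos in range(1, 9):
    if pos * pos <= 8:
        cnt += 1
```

Count numbers where pos² ≤ 8
`cnt` takes the values: 0 → 1 → 2

Answer: 2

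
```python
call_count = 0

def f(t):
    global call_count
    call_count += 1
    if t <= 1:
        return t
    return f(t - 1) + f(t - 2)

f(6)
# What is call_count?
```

Calls(t) = 1 + Calls(t-1) + Calls(t-2); Calls(0)=Calls(1)=1. For t=6 this gives 25.

Answer: 25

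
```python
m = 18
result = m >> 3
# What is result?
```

Trace:
`m = 18` → m = 18
`result = m >> 3` → result = 2
So result = 2

Answer: 2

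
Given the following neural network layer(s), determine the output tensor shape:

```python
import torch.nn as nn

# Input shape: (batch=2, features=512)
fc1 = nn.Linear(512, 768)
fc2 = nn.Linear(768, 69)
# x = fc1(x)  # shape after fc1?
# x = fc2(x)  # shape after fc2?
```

Input: (2, 512) -> after fc1: (2, 768) -> Output: (2, 69)

Answer: (2, 69)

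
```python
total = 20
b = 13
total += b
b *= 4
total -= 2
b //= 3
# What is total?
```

Trace:
`total = 20` → total = 20
`b = 13` → b = 13
`total += b` → total = 33
`b *= 4` → b = 52
`total -= 2` → total = 31
`b //= 3` → b = 17
So total = 31

Answer: 31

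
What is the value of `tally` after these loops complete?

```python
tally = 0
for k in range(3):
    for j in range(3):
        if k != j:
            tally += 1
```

3² - 3 (exclude diagonal)
`tally` takes the values: 0 → 1 → 2 → 3 → 4 → 5 → 6

Answer: 6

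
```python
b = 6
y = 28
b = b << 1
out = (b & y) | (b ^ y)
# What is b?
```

Trace:
`b = 6` → b = 6
`y = 28` → y = 28
`b = b << 1` → b = 12
`out = (b & y) | (b ^ y)` → out = 28
So b = 12

Answer: 12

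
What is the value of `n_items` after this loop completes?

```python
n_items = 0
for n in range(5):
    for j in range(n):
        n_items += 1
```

Triangle number: 0+1+2+...+4
`n_items` takes the values: 0 → 1 → 2 → 3 → 4 → 5 → 6 → 7 → 8 → 9 → 10

Answer: 10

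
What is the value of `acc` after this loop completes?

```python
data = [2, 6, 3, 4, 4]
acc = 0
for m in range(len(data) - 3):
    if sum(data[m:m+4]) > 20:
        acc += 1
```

Count windows with sum > 20
`acc` takes the values: 0

Answer: 0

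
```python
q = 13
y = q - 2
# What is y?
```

Trace:
`q = 13` → q = 13
`y = q - 2` → y = 11
So y = 11

Answer: 11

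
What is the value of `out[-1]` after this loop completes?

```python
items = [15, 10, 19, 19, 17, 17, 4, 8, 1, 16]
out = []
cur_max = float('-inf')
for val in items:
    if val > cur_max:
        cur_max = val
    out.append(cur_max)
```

Running max ends at 19
`out` takes the values: [] → [15] → [15, 15] → [15, 15, 19] → [15, 15, 19, 19] → [15, 15, 19, 19, 19] → [15, 15, 19, 19, 19, 19] → [15, 15, 19, 19, 19, 19, 19] → [15, 15, 19, 19, 19, 19, 19, 19] → [15, 15, 19, 19, 19, 19, 19, 19, 19] → [15, 15, 19, 19, 19, 19, 19, 19, 19, 19]
So `out[-1]` = 19

Answer: 19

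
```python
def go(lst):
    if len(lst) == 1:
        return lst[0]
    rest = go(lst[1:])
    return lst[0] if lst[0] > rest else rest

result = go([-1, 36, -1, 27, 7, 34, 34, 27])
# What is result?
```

Recursive max over [-1, 36, -1, 27, 7, 34, 34, 27] = 36

Answer: 36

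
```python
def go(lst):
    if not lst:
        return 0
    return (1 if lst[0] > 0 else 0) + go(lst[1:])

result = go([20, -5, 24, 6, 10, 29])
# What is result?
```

Count of positive elements in [20, -5, 24, 6, 10, 29] = 5

Answer: 5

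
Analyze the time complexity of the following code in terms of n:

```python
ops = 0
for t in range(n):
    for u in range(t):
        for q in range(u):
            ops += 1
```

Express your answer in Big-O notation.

Each loop level contributes: n × n × n. Multiplying the contributions gives O(n^3).

Answer: O(n^3)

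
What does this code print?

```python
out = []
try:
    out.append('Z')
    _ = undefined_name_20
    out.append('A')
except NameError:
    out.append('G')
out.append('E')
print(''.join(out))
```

Execution trace: 'Z' (try body) → 'G' (except NameError) → 'E' (after the try/except). Output: ZGE

Answer: ZGE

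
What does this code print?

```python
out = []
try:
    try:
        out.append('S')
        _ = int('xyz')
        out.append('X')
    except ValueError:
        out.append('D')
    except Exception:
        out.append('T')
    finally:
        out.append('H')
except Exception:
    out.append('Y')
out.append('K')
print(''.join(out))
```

Execution trace: 'S' (inner try body) → 'D' (inner except ValueError) → 'H' (inner finally) → 'K' (after the try/except). Output: SDHK

Answer: SDHK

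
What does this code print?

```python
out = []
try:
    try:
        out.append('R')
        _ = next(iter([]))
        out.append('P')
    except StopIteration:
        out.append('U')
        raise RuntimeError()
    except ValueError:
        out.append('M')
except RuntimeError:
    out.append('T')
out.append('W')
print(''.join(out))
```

Execution trace: 'R' (inner try body) → 'U' (inner except StopIteration) → 'T' (outer except RuntimeError) → 'W' (after the try/except). Output: RUTW

Answer: RUTW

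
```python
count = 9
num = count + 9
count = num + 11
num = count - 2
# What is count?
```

Trace:
`count = 9` → count = 9
`num = count + 9` → num = 18
`count = num + 11` → count = 29
`num = count - 2` → num = 27
So count = 29

Answer: 29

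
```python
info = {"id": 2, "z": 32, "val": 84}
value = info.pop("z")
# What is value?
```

Trace:
`info = {"id": 2, "z": 32, "val": 84}` → info = {'id': 2, 'z': 32, 'val': 84}
`value = info.pop("z")` → info = {'id': 2, 'val': 84}; value = 32
So value = 32

Answer: 32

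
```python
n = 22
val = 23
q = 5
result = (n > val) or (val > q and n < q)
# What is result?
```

Trace:
`n = 22` → n = 22
`val = 23` → val = 23
`q = 5` → q = 5
`result = (n > val) or (val > q and n < q)` → result = False
So result = False

Answer: False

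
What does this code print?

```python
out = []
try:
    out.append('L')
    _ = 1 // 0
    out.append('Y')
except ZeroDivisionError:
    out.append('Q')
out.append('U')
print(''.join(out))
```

Execution trace: 'L' (try body) → 'Q' (except ZeroDivisionError) → 'U' (after the try/except). Output: LQU

Answer: LQU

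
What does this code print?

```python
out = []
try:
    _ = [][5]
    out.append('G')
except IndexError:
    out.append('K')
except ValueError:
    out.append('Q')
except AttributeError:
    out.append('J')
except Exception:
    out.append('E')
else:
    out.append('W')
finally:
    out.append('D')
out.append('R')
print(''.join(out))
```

Execution trace: 'K' (except IndexError) → 'D' (finally) → 'R' (after the try/except). Output: KDR

Answer: KDR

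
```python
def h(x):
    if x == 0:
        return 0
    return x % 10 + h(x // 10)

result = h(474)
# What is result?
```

Sum of digits of 474: 4 + 7 + 4 = 15

Answer: 15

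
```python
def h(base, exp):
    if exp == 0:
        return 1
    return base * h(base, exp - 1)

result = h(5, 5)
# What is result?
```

h(5, 5) = 5 * 5 * 5 * 5 * 5 = 3125

Answer: 3125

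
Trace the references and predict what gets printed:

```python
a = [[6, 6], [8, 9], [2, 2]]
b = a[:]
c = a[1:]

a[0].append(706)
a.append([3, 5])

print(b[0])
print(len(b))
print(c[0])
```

Key concept: slice with nested mutation.
Step by step:
`a = [[6, 6], [8, 9], [2, 2]]` → a = [[6, 6], [8, 9], [2, 2]]
`b = a[:]` → b = [[6, 6], [8, 9], [2, 2]]
`c = a[1:]` → c = [[8, 9], [2, 2]]
`a[0].append(706)` → a = [[6, 6, 706], [8, 9], [2, 2]]; b = [[6, 6, 706], [8, 9], [2, 2]]
`a.append([3, 5])` → a = [[6, 6, 706], [8, 9], [2, 2], [3, 5]]
`print(b[0])` → prints [6, 6, 706]
`print(len(b))` → prints 3
`print(c[0])` → prints [8, 9]

Answer:
[6, 6, 706]
3
[8, 9]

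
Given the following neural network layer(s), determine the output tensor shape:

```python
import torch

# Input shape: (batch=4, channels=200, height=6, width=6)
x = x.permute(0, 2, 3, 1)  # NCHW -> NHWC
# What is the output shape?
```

Input: (4, 200, 6, 6) -> Output: (4, 6, 6, 200)

Answer: (4, 6, 6, 200)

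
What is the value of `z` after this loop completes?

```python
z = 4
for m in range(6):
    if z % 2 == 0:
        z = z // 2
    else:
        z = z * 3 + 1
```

Collatz-style transformation from 4
`z` takes the values: 4 → 2 → 1 → 4 → 2 → 1 → 4

Answer: 4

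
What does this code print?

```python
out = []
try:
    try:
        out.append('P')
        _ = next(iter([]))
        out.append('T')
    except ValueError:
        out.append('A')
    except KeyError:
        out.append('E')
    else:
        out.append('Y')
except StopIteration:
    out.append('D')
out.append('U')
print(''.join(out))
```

Execution trace: 'P' (try body) → 'D' (outer except StopIteration) → 'U' (after the try/except). Output: PDU

Answer: PDU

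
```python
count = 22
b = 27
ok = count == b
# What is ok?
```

Trace:
`count = 22` → count = 22
`b = 27` → b = 27
`ok = count == b` → ok = False
So ok = False

Answer: False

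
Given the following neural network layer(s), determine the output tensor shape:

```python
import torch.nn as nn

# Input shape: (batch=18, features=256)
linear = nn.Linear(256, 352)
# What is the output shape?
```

Input: (18, 256) -> Output: (18, 352)

Answer: (18, 352)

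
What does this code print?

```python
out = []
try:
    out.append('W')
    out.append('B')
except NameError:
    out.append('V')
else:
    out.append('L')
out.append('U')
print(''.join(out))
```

Execution trace: 'W' (try body) → 'B' (try body, no exception) → 'L' (else) → 'U' (after the try/except). Output: WBLU

Answer: WBLU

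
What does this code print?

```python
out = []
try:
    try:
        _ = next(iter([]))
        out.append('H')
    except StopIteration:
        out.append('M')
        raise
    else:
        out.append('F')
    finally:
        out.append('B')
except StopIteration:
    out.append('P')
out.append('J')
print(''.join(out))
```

Execution trace: 'M' (inner except StopIteration) → 'B' (inner finally) → 'P' (outer except StopIteration) → 'J' (after the try/except). Output: MBPJ

Answer: MBPJ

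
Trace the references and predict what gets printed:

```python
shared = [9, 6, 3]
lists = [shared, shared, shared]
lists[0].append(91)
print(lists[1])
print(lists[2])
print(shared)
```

Key concept: list of same reference.
Step by step:
`shared = [9, 6, 3]` → shared = [9, 6, 3]
`lists = [shared, shared, shared]` → lists = [[9, 6, 3], [9, 6, 3], [9, 6, 3]]
`lists[0].append(91)` → shared = [9, 6, 3, 91]; lists = [[9, 6, 3, 91], [9, 6, 3, 91], [9, 6, 3, 91]]
`print(lists[1])` → prints [9, 6, 3, 91]
`print(lists[2])` → prints [9, 6, 3, 91]
`print(shared)` → prints [9, 6, 3, 91]

Answer:
[9, 6, 3, 91]
[9, 6, 3, 91]
[9, 6, 3, 91]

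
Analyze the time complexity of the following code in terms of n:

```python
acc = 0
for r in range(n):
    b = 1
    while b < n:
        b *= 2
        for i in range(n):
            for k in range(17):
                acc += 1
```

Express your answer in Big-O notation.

Each loop level contributes: n × log n × n × 1. Multiplying the contributions gives O(n^2 log n).

Answer: O(n^2 log n)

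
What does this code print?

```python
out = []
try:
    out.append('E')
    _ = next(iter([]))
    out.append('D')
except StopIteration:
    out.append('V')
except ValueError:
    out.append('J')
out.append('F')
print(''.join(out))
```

Execution trace: 'E' (try body) → 'V' (except StopIteration) → 'F' (after the try/except). Output: EVF

Answer: EVF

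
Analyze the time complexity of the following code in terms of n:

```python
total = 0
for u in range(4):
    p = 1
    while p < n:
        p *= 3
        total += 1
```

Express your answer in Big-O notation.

Each loop level contributes: 1 × log n. Multiplying the contributions gives O(log n).

Answer: O(log n)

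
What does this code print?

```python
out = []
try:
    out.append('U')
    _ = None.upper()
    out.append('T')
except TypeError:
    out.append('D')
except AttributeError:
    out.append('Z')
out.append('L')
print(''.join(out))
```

Execution trace: 'U' (try body) → 'Z' (except AttributeError) → 'L' (after the try/except). Output: UZL

Answer: UZL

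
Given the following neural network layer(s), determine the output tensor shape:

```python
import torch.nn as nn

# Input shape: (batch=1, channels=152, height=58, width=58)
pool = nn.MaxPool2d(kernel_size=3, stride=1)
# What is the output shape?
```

Input: (1, 152, 58, 58) -> Output: (1, 152, 56, 56)

Answer: (1, 152, 56, 56)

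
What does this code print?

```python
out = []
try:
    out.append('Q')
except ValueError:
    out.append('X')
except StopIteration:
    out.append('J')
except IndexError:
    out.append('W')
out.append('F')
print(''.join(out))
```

Execution trace: 'Q' (try body, no exception) → 'F' (after the try/except). Output: QF

Answer: QF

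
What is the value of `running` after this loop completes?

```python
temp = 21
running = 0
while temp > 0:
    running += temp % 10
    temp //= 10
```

Sum digits of 21
`running` takes the values: 0 → 1 → 3

Answer: 3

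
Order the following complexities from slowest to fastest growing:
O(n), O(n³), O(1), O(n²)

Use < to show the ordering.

Ordered by growth rate: O(1) < O(n) < O(n²) < O(n³)

Answer: O(1) < O(n) < O(n²) < O(n³)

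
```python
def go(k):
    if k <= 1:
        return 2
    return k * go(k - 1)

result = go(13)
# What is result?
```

go(13) = 13 * 12 * 11 * 10 * 9 * 8 * 7 * 6 * 5 * 4 * 3 * 2 * 2 = 12454041600

Answer: 12454041600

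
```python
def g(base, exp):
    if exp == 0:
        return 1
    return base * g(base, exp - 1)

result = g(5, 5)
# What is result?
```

g(5, 5) = 5 * 5 * 5 * 5 * 5 = 3125

Answer: 3125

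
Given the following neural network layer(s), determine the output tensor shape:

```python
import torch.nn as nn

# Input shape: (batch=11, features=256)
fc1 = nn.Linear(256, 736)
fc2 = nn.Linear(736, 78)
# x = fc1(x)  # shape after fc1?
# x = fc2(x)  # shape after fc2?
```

Input: (11, 256) -> after fc1: (11, 736) -> Output: (11, 78)

Answer: (11, 78)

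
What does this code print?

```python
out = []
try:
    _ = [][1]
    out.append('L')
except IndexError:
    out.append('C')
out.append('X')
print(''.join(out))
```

Execution trace: 'C' (except IndexError) → 'X' (after the try/except). Output: CX

Answer: CX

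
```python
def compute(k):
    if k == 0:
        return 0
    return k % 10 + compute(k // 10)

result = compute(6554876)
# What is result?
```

Sum of digits of 6554876: 6 + 7 + 8 + 4 + 5 + 5 + 6 = 41

Answer: 41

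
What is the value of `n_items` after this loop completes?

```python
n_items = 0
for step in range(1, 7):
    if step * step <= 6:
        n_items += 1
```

Count numbers where step² ≤ 6
`n_items` takes the values: 0 → 1 → 2

Answer: 2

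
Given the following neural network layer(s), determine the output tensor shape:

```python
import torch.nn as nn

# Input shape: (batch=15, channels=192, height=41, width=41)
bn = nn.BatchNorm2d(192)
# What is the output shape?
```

Input: (15, 192, 41, 41) -> Output: (15, 192, 41, 41)

Answer: (15, 192, 41, 41)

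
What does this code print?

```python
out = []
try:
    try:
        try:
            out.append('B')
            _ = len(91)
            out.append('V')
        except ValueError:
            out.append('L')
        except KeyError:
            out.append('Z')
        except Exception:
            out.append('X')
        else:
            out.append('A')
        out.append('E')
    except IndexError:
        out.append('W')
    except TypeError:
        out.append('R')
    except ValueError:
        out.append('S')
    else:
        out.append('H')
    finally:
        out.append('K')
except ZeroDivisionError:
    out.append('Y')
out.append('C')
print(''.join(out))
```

Execution trace: 'B' (inner try body) → 'X' (inner except Exception) → 'E' (try body, no exception) → 'H' (else) → 'K' (finally) → 'C' (after the try/except). Output: BXEHKC

Answer: BXEHKC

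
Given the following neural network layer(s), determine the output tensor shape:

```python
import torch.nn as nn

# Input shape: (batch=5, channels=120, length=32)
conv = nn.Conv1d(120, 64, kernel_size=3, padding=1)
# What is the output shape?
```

Input: (5, 120, 32) -> Output: (5, 64, 32)

Answer: (5, 64, 32)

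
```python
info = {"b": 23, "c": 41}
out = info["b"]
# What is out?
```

Trace:
`info = {"b": 23, "c": 41}` → info = {'b': 23, 'c': 41}
`out = info["b"]` → out = 23
So out = 23

Answer: 23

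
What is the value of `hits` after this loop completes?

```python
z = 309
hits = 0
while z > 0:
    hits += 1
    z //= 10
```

Count digits by repeated division by 10
`hits` takes the values: 0 → 1 → 2 → 3

Answer: 3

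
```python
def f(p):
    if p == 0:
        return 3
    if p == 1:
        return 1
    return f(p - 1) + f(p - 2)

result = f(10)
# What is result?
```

Build up from base cases: f(0)=3, f(1)=1, f(2)=4, f(3)=5, f(4)=9, f(5)=14, f(6)=23, ..., f(10)=157

Answer: 157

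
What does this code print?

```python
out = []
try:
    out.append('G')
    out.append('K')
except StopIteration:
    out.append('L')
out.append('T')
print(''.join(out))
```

Execution trace: 'G' (try body) → 'K' (try body, no exception) → 'T' (after the try/except). Output: GKT

Answer: GKT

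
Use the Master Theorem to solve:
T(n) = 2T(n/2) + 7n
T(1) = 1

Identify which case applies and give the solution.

a=2, b=2, f(n)=7n. log_2(2) = 1. Since c=1 = 1, Case 2 applies: T(n) = Θ(n^log_b(a) · log n) = O(n log n).

Answer: O(n log n) - Case 2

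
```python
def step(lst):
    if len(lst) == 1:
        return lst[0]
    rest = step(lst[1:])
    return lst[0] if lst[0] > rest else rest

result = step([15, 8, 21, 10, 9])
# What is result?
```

Recursive max over [15, 8, 21, 10, 9] = 21

Answer: 21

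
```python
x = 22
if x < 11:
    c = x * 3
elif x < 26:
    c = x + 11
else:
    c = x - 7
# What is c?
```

Trace:
`x = 22` → x = 22
`if x < 11: ...` → x < 11 is False, x < 26 is True → c = 33
So c = 33

Answer: 33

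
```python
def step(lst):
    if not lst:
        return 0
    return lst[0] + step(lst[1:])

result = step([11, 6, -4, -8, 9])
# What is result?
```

11 + 6 + (-4) + (-8) + 9 + 0 = 14

Answer: 14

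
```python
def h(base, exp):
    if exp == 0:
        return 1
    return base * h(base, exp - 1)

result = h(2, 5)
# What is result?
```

h(2, 5) = 2 * 2 * 2 * 2 * 2 = 32

Answer: 32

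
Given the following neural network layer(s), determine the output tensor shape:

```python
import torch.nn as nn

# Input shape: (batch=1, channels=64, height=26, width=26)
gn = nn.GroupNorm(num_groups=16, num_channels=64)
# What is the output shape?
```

Input: (1, 64, 26, 26) -> Output: (1, 64, 26, 26)

Answer: (1, 64, 26, 26)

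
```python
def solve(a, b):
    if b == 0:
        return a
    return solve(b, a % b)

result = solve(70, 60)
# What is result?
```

solve(70, 60) -> solve(60, 10) -> solve(10, 0) -> 10

Answer: 10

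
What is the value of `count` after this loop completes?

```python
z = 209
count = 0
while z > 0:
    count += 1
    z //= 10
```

Count digits by repeated division by 10
`count` takes the values: 0 → 1 → 2 → 3

Answer: 3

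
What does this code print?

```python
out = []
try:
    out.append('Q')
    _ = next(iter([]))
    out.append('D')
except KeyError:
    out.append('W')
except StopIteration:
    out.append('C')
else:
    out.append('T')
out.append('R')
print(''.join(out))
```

Execution trace: 'Q' (try body) → 'C' (except StopIteration) → 'R' (after the try/except). Output: QCR

Answer: QCR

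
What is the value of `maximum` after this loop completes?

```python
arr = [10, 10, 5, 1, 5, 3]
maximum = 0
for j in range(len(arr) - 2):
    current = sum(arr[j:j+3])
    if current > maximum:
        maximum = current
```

Max sum of 3-element window in [10, 10, 5, 1, 5, 3]
`maximum` takes the values: 0 → 25

Answer: 25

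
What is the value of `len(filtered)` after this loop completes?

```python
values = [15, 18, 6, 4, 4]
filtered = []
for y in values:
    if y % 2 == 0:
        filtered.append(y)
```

Count even numbers in [15, 18, 6, 4, 4]
`filtered` takes the values: [] → [18] → [18, 6] → [18, 6, 4] → [18, 6, 4, 4]
So `len(filtered)` = 4

Answer: 4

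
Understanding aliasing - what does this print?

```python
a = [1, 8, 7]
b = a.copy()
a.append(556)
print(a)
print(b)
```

Key concept: list.copy() creates independent copy.
Step by step:
`a = [1, 8, 7]` → a = [1, 8, 7]
`b = a.copy()` → b = [1, 8, 7]
`a.append(556)` → a = [1, 8, 7, 556]
`print(a)` → prints [1, 8, 7, 556]
`print(b)` → prints [1, 8, 7]

Answer:
[1, 8, 7, 556]
[1, 8, 7]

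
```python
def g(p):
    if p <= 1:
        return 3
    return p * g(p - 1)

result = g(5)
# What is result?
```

g(5) = 5 * 4 * 3 * 2 * 3 = 360

Answer: 360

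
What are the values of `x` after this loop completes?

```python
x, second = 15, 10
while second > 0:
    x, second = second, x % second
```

GCD of 15 and 10
`x` takes the values: 15 → 10 → 5

Answer: 5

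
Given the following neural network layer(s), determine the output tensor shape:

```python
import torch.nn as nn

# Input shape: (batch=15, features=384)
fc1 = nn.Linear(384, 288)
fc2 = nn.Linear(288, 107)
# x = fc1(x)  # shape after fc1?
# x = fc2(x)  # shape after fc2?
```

Input: (15, 384) -> after fc1: (15, 288) -> Output: (15, 107)

Answer: (15, 107)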